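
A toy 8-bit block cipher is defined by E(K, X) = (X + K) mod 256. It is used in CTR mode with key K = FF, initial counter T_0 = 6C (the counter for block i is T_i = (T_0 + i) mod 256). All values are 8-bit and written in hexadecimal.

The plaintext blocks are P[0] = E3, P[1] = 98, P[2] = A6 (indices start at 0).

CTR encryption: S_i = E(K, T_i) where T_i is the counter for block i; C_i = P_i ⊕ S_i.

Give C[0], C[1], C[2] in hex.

C[0] = 88, C[1] = F4, C[2] = CB

C[0]: T = 6C, S = E(K, T) = 6B; E3 ⊕ 6B = 88.
C[1]: T = 6D, S = E(K, T) = 6C; 98 ⊕ 6C = F4.
C[2]: T = 6E, S = E(K, T) = 6D; A6 ⊕ 6D = CB.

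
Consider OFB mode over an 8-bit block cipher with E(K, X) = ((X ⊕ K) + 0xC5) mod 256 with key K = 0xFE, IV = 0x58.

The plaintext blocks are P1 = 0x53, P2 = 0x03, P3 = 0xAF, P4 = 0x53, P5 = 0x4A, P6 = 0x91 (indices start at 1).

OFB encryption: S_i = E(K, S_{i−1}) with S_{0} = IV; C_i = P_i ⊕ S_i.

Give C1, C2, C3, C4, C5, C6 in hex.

C1 = 0x38, C2 = 0x59, C3 = 0xC6, C4 = 0x0F, C5 = 0x2D, C6 = 0xCF

C1: S = E(K, 0x58) = 0x6B; 0x53 ⊕ 0x6B = 0x38.
C2: S = E(K, 0x6B) = 0x5A; 0x03 ⊕ 0x5A = 0x59.
C3: S = E(K, 0x5A) = 0x69; 0xAF ⊕ 0x69 = 0xC6.
C4: S = E(K, 0x69) = 0x5C; 0x53 ⊕ 0x5C = 0x0F.
C5: S = E(K, 0x5C) = 0x67; 0x4A ⊕ 0x67 = 0x2D.
C6: S = E(K, 0x67) = 0x5E; 0x91 ⊕ 0x5E = 0xCF.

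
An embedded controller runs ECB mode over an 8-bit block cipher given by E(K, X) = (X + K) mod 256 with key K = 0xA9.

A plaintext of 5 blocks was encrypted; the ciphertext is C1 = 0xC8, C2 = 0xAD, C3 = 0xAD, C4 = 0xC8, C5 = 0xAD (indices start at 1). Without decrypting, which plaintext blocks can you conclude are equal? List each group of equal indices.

P1 = P4; P2 = P3 = P5

ECB encrypts each block independently with the same key, so equal ciphertext blocks imply equal plaintext blocks.
C1 = C4 = 0xC8, so P1 = P4.
C2 = C3 = C5 = 0xAD, so P2 = P3 = P5.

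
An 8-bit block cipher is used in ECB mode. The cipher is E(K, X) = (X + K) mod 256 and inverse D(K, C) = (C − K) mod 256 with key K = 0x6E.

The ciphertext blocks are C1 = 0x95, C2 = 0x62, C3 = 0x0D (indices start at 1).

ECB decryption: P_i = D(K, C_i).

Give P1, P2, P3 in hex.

P1 = 0x27, P2 = 0xF4, P3 = 0x9F

P1: D(K, 0x95) = 0x27.
P2: D(K, 0x62) = 0xF4.
P3: D(K, 0x0D) = 0x9F.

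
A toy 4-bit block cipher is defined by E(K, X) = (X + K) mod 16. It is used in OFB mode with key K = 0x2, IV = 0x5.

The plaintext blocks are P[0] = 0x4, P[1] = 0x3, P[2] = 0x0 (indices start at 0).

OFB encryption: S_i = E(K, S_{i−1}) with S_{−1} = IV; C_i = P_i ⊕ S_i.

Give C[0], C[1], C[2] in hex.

C[0] = 0x3, C[1] = 0xA, C[2] = 0xB

C[0]: S = E(K, 0x5) = 0x7; 0x4 ⊕ 0x7 = 0x3.
C[1]: S = E(K, 0x7) = 0x9; 0x3 ⊕ 0x9 = 0xA.
C[2]: S = E(K, 0x9) = 0xB; 0x0 ⊕ 0xB = 0xB.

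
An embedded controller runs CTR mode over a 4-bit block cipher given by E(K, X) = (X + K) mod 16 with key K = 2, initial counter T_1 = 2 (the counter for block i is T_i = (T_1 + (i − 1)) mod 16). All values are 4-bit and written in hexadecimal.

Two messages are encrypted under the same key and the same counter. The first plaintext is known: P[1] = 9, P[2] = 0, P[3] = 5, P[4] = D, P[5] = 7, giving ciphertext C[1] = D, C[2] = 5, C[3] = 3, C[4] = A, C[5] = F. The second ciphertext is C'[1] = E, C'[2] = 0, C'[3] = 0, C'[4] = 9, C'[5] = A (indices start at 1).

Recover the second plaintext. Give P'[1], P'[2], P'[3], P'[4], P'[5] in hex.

In CTR with a reused counter, both messages share the same keystream S_i, so C_i ⊕ C'_i = P_i ⊕ P'_i and thus P'_i = P_i ⊕ C_i ⊕ C'_i.
P'[1]: 9 ⊕ D ⊕ E = A.
P'[2]: 0 ⊕ 5 ⊕ 0 = 5.
P'[3]: 5 ⊕ 3 ⊕ 0 = 6.
P'[4]: D ⊕ A ⊕ 9 = E.
P'[5]: 7 ⊕ F ⊕ A = 2.

P'[1] = A, P'[2] = 5, P'[3] = 6, P'[4] = E, P'[5] = 2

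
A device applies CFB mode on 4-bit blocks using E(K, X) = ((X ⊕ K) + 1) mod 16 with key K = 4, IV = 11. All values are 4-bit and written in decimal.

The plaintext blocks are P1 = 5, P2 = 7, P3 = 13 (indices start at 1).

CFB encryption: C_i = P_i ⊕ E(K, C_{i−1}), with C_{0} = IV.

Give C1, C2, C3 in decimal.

C1 = 5, C2 = 5, C3 = 15

C1: E(K, 11) = 0; 5 ⊕ 0 = 5.
C2: E(K, 5) = 2; 7 ⊕ 2 = 5.
C3: E(K, 5) = 2; 13 ⊕ 2 = 15.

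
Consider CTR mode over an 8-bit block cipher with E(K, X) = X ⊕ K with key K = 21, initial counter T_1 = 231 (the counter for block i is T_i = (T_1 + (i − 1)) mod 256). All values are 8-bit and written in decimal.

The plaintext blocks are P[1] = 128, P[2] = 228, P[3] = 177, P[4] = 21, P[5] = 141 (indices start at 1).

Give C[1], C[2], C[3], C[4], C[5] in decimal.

CTR encryption: S_i = E(K, T_i) where T_i is the counter for block i; C_i = P_i ⊕ S_i.
C[1]: T = 231, S = E(K, T) = 242; 128 ⊕ 242 = 114.
C[2]: T = 232, S = E(K, T) = 253; 228 ⊕ 253 = 25.
C[3]: T = 233, S = E(K, T) = 252; 177 ⊕ 252 = 77.
C[4]: T = 234, S = E(K, T) = 255; 21 ⊕ 255 = 234.
C[5]: T = 235, S = E(K, T) = 254; 141 ⊕ 254 = 115.

C[1] = 114, C[2] = 25, C[3] = 77, C[4] = 234, C[5] = 115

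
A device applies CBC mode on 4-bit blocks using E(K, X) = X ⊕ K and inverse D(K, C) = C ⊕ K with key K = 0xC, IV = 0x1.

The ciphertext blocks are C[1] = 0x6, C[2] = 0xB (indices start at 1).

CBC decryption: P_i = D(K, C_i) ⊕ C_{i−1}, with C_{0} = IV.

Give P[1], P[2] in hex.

P[1]: D(K, 0x6) = 0xA; 0xA ⊕ 0x1 = 0xB.
P[2]: D(K, 0xB) = 0x7; 0x7 ⊕ 0x6 = 0x1.

P[1] = 0xB, P[2] = 0x1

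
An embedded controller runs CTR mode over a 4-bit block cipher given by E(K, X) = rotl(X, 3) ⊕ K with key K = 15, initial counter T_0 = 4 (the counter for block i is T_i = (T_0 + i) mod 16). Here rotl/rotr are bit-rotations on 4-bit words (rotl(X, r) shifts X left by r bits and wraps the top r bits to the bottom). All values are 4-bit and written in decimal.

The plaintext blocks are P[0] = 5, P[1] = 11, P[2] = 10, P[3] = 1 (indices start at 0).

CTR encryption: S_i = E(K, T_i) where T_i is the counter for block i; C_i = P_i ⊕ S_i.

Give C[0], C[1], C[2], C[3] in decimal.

C[0] = 8, C[1] = 14, C[2] = 6, C[3] = 5

C[0]: T = 4, S = E(K, T) = 13; 5 ⊕ 13 = 8.
C[1]: T = 5, S = E(K, T) = 5; 11 ⊕ 5 = 14.
C[2]: T = 6, S = E(K, T) = 12; 10 ⊕ 12 = 6.
C[3]: T = 7, S = E(K, T) = 4; 1 ⊕ 4 = 5.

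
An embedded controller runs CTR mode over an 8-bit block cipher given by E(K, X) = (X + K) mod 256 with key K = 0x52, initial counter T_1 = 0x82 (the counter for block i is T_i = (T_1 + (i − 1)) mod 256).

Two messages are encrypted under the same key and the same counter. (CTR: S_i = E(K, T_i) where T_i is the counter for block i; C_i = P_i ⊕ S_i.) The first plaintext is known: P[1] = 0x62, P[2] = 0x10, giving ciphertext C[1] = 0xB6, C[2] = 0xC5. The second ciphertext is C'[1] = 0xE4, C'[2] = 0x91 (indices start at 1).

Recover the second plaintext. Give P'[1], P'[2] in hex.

P'[1] = 0x30, P'[2] = 0x44

In CTR with a reused counter, both messages share the same keystream S_i, so C_i ⊕ C'_i = P_i ⊕ P'_i and thus P'_i = P_i ⊕ C_i ⊕ C'_i.
P'[1]: 0x62 ⊕ 0xB6 ⊕ 0xE4 = 0x30.
P'[2]: 0x10 ⊕ 0xC5 ⊕ 0x91 = 0x44.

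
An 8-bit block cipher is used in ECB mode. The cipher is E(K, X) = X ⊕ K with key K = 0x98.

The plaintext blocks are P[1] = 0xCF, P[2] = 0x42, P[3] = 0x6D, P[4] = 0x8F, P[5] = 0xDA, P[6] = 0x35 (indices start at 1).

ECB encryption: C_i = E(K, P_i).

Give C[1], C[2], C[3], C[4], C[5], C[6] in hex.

C[1]: E(K, 0xCF) = 0x57.
C[2]: E(K, 0x42) = 0xDA.
C[3]: E(K, 0x6D) = 0xF5.
C[4]: E(K, 0x8F) = 0x17.
C[5]: E(K, 0xDA) = 0x42.
C[6]: E(K, 0x35) = 0xAD.

C[1] = 0x57, C[2] = 0xDA, C[3] = 0xF5, C[4] = 0x17, C[5] = 0x42, C[6] = 0xAD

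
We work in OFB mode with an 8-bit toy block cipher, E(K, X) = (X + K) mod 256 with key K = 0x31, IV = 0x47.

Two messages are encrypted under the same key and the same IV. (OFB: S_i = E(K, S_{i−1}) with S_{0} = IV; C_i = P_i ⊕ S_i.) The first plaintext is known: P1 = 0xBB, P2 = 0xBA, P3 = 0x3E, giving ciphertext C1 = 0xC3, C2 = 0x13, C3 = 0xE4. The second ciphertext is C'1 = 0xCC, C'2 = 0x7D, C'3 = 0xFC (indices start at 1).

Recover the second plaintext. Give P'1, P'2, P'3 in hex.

P'1 = 0xB4, P'2 = 0xD4, P'3 = 0x26

In OFB with a reused IV, both messages share the same keystream S_i, so C_i ⊕ C'_i = P_i ⊕ P'_i and thus P'_i = P_i ⊕ C_i ⊕ C'_i.
P'1: 0xBB ⊕ 0xC3 ⊕ 0xCC = 0xB4.
P'2: 0xBA ⊕ 0x13 ⊕ 0x7D = 0xD4.
P'3: 0x3E ⊕ 0xE4 ⊕ 0xFC = 0x26.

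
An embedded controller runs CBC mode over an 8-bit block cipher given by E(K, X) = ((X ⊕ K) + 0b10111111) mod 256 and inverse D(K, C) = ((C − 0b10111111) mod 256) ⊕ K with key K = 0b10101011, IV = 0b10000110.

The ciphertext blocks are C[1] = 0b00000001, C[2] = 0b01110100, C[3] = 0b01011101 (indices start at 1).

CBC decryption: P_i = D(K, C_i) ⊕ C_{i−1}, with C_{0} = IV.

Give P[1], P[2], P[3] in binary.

P[1] = 0b01101111, P[2] = 0b00011111, P[3] = 0b01000001

P[1]: D(K, 0b00000001) = 0b11101001; 0b11101001 ⊕ 0b10000110 = 0b01101111.
P[2]: D(K, 0b01110100) = 0b00011110; 0b00011110 ⊕ 0b00000001 = 0b00011111.
P[3]: D(K, 0b01011101) = 0b00110101; 0b00110101 ⊕ 0b01110100 = 0b01000001.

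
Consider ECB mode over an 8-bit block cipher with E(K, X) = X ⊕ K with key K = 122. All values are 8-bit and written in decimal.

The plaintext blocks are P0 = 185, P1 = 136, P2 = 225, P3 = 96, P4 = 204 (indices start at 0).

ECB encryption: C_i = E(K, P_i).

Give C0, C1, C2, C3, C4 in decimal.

C0: E(K, 185) = 195.
C1: E(K, 136) = 242.
C2: E(K, 225) = 155.
C3: E(K, 96) = 26.
C4: E(K, 204) = 182.

C0 = 195, C1 = 242, C2 = 155, C3 = 26, C4 = 182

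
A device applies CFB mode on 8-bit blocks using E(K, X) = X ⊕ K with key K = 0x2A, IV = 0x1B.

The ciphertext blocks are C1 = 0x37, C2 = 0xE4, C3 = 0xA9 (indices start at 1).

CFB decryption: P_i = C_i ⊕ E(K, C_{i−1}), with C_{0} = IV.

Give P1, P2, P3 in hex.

P1: E(K, 0x1B) = 0x31; 0x37 ⊕ 0x31 = 0x06.
P2: E(K, 0x37) = 0x1D; 0xE4 ⊕ 0x1D = 0xF9.
P3: E(K, 0xE4) = 0xCE; 0xA9 ⊕ 0xCE = 0x67.

P1 = 0x06, P2 = 0xF9, P3 = 0x67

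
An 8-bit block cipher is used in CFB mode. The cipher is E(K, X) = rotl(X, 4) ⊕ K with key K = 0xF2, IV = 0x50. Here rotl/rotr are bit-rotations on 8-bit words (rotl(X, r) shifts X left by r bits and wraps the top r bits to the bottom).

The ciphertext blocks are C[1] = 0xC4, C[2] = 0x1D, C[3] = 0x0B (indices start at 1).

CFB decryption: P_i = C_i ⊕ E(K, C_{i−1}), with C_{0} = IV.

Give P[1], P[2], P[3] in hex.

P[1] = 0x33, P[2] = 0xA3, P[3] = 0x28

P[1]: E(K, 0x50) = 0xF7; 0xC4 ⊕ 0xF7 = 0x33.
P[2]: E(K, 0xC4) = 0xBE; 0x1D ⊕ 0xBE = 0xA3.
P[3]: E(K, 0x1D) = 0x23; 0x0B ⊕ 0x23 = 0x28.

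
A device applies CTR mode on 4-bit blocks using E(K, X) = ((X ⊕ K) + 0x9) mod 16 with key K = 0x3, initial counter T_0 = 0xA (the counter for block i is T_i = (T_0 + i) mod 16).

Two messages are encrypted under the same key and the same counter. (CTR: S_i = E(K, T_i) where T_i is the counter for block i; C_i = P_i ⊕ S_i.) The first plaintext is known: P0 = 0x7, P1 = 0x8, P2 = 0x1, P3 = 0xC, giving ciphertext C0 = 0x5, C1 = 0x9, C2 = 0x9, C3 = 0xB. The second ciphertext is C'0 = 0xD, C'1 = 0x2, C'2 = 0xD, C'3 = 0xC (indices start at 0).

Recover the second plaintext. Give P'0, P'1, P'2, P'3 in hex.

P'0 = 0xF, P'1 = 0x3, P'2 = 0x5, P'3 = 0xB

In CTR with a reused counter, both messages share the same keystream S_i, so C_i ⊕ C'_i = P_i ⊕ P'_i and thus P'_i = P_i ⊕ C_i ⊕ C'_i.
P'0: 0x7 ⊕ 0x5 ⊕ 0xD = 0xF.
P'1: 0x8 ⊕ 0x9 ⊕ 0x2 = 0x3.
P'2: 0x1 ⊕ 0x9 ⊕ 0xD = 0x5.
P'3: 0xC ⊕ 0xB ⊕ 0xC = 0xB.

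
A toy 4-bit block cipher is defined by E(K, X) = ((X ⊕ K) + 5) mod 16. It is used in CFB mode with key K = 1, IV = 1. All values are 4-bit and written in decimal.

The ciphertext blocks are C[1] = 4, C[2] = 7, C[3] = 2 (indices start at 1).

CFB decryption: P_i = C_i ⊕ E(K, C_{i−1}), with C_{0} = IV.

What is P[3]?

P[3] = 9

P[3]: E(K, 7) = 11; 2 ⊕ 11 = 9.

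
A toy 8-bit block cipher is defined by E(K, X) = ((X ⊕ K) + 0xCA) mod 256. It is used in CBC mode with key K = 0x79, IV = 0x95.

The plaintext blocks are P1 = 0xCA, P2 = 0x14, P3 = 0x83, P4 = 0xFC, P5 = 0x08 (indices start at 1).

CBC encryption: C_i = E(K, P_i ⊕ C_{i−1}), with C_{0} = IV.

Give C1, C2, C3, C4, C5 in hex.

C1 = 0xF0, C2 = 0x67, C3 = 0x67, C4 = 0xAC, C5 = 0xA7

C1: P1 ⊕ 0x95 = 0x5F; E(K, 0x5F) = 0xF0.
C2: P2 ⊕ 0xF0 = 0xE4; E(K, 0xE4) = 0x67.
C3: P3 ⊕ 0x67 = 0xE4; E(K, 0xE4) = 0x67.
C4: P4 ⊕ 0x67 = 0x9B; E(K, 0x9B) = 0xAC.
C5: P5 ⊕ 0xAC = 0xA4; E(K, 0xA4) = 0xA7.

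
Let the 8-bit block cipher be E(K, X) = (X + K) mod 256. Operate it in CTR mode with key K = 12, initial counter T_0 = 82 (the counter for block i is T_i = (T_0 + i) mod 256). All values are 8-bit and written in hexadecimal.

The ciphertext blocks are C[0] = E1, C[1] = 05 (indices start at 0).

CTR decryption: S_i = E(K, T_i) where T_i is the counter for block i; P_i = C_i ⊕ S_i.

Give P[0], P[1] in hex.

P[0]: T = 82, S = E(K, T) = 94; E1 ⊕ 94 = 75.
P[1]: T = 83, S = E(K, T) = 95; 05 ⊕ 95 = 90.

P[0] = 75, P[1] = 90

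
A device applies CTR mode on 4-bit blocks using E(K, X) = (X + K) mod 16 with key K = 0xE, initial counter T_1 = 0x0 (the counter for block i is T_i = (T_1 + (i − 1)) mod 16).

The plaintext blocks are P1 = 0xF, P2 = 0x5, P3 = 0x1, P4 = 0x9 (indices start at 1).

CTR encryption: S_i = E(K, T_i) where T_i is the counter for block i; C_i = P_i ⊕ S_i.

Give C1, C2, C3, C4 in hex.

C1: T = 0x0, S = E(K, T) = 0xE; 0xF ⊕ 0xE = 0x1.
C2: T = 0x1, S = E(K, T) = 0xF; 0x5 ⊕ 0xF = 0xA.
C3: T = 0x2, S = E(K, T) = 0x0; 0x1 ⊕ 0x0 = 0x1.
C4: T = 0x3, S = E(K, T) = 0x1; 0x9 ⊕ 0x1 = 0x8.

C1 = 0x1, C2 = 0xA, C3 = 0x1, C4 = 0x8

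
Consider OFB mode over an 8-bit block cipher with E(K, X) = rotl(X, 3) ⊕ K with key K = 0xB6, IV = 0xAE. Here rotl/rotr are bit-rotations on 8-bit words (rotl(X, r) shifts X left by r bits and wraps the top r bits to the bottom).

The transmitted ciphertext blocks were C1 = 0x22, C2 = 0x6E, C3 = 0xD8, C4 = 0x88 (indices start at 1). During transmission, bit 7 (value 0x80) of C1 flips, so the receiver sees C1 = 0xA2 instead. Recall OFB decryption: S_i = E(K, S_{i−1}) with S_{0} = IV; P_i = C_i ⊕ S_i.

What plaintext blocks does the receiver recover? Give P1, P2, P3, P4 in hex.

P1 = 0x61, P2 = 0xC6, P3 = 0x2B, P4 = 0xA1

Only C1 changed, to 0xA2. In OFB, a change in C_i flips the same bit in P_i only; the keystream is unaffected. Decrypting the received ciphertext:
P1: S = E(K, 0xAE) = 0xC3; 0xA2 ⊕ 0xC3 = 0x61.
P2: S = E(K, 0xC3) = 0xA8; 0x6E ⊕ 0xA8 = 0xC6.
P3: S = E(K, 0xA8) = 0xF3; 0xD8 ⊕ 0xF3 = 0x2B.
P4: S = E(K, 0xF3) = 0x29; 0x88 ⊕ 0x29 = 0xA1.
Blocks that differ from the original plaintext: P1.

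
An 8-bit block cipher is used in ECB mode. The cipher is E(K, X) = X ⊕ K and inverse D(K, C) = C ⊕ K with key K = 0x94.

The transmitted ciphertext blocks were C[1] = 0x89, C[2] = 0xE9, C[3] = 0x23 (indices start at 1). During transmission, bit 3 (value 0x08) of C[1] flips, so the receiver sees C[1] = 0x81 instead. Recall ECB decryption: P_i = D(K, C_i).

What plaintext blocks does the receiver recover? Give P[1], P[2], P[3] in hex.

Only C[1] changed, to 0x81. In ECB, a change in C_i affects only P_i. Decrypting the received ciphertext:
P[1]: D(K, 0x81) = 0x15.
P[2]: D(K, 0xE9) = 0x7D.
P[3]: D(K, 0x23) = 0xB7.
Blocks that differ from the original plaintext: P[1].

P[1] = 0x15, P[2] = 0x7D, P[3] = 0xB7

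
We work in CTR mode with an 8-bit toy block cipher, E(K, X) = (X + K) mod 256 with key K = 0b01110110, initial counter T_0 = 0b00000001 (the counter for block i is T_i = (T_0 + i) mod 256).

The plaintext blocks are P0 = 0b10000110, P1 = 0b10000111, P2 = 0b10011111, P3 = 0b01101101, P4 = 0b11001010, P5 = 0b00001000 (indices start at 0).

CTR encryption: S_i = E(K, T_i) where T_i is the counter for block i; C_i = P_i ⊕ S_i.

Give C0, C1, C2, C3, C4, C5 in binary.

C0 = 0b11110001, C1 = 0b11111111, C2 = 0b11100110, C3 = 0b00010111, C4 = 0b10110001, C5 = 0b01110100

C0: T = 0b00000001, S = E(K, T) = 0b01110111; 0b10000110 ⊕ 0b01110111 = 0b11110001.
C1: T = 0b00000010, S = E(K, T) = 0b01111000; 0b10000111 ⊕ 0b01111000 = 0b11111111.
C2: T = 0b00000011, S = E(K, T) = 0b01111001; 0b10011111 ⊕ 0b01111001 = 0b11100110.
C3: T = 0b00000100, S = E(K, T) = 0b01111010; 0b01101101 ⊕ 0b01111010 = 0b00010111.
C4: T = 0b00000101, S = E(K, T) = 0b01111011; 0b11001010 ⊕ 0b01111011 = 0b10110001.
C5: T = 0b00000110, S = E(K, T) = 0b01111100; 0b00001000 ⊕ 0b01111100 = 0b01110100.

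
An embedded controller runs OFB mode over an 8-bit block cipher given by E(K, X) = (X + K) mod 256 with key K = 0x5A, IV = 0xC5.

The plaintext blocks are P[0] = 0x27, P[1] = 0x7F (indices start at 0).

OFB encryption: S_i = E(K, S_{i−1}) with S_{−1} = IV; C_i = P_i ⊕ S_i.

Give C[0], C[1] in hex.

C[0] = 0x38, C[1] = 0x06

C[0]: S = E(K, 0xC5) = 0x1F; 0x27 ⊕ 0x1F = 0x38.
C[1]: S = E(K, 0x1F) = 0x79; 0x7F ⊕ 0x79 = 0x06.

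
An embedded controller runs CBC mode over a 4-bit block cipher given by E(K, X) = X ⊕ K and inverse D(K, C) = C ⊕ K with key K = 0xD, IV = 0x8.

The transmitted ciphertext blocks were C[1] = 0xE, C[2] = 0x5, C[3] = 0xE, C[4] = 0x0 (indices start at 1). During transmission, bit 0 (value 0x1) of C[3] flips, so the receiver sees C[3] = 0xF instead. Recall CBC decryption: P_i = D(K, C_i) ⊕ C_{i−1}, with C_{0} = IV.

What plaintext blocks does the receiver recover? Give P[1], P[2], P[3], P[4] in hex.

P[1] = 0xB, P[2] = 0x6, P[3] = 0x7, P[4] = 0x2

Only C[3] changed, to 0xF. In CBC, a change in C_i garbles P_i and flips the same bit in P_{i+1}. Decrypting the received ciphertext:
P[1]: D(K, 0xE) = 0x3; 0x3 ⊕ 0x8 = 0xB.
P[2]: D(K, 0x5) = 0x8; 0x8 ⊕ 0xE = 0x6.
P[3]: D(K, 0xF) = 0x2; 0x2 ⊕ 0x5 = 0x7.
P[4]: D(K, 0x0) = 0xD; 0xD ⊕ 0xF = 0x2.
Blocks that differ from the original plaintext: P[3], P[4].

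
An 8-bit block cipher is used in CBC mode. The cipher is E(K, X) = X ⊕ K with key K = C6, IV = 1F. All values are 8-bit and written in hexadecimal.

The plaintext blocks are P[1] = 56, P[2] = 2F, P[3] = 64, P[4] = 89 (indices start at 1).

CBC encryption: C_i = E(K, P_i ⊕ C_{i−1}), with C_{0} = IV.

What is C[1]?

C[1]: P[1] ⊕ 1F = 49; E(K, 49) = 8F.

C[1] = 8F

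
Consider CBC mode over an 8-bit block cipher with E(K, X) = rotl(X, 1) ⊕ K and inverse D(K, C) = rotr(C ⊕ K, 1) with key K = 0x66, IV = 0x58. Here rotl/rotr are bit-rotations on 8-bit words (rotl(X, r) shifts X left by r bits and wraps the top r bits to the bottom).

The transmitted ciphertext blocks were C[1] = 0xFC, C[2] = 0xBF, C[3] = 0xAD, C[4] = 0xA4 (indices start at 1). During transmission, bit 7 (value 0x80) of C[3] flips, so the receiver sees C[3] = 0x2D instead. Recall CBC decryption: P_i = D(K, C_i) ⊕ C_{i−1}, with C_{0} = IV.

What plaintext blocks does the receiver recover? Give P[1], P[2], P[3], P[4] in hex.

P[1] = 0x15, P[2] = 0x10, P[3] = 0x1A, P[4] = 0x4C

Only C[3] changed, to 0x2D. In CBC, a change in C_i garbles P_i and flips the same bit in P_{i+1}. Decrypting the received ciphertext:
P[1]: D(K, 0xFC) = 0x4D; 0x4D ⊕ 0x58 = 0x15.
P[2]: D(K, 0xBF) = 0xEC; 0xEC ⊕ 0xFC = 0x10.
P[3]: D(K, 0x2D) = 0xA5; 0xA5 ⊕ 0xBF = 0x1A.
P[4]: D(K, 0xA4) = 0x61; 0x61 ⊕ 0x2D = 0x4C.
Blocks that differ from the original plaintext: P[3], P[4].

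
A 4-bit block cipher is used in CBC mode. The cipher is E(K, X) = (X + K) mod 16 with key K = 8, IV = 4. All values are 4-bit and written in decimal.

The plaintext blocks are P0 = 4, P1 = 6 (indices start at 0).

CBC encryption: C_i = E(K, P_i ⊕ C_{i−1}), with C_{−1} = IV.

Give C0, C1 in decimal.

C0: P0 ⊕ 4 = 0; E(K, 0) = 8.
C1: P1 ⊕ 8 = 14; E(K, 14) = 6.

C0 = 8, C1 = 6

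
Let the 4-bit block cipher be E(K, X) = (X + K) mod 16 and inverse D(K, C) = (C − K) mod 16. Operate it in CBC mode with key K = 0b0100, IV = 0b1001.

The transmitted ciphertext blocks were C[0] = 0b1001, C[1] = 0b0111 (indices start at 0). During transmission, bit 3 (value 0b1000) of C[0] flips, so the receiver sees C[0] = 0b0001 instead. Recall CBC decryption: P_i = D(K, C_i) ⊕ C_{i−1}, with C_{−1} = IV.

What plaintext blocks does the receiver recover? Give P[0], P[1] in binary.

P[0] = 0b0100, P[1] = 0b0010

Only C[0] changed, to 0b0001. In CBC, a change in C_i garbles P_i and flips the same bit in P_{i+1}. Decrypting the received ciphertext:
P[0]: D(K, 0b0001) = 0b1101; 0b1101 ⊕ 0b1001 = 0b0100.
P[1]: D(K, 0b0111) = 0b0011; 0b0011 ⊕ 0b0001 = 0b0010.
Blocks that differ from the original plaintext: P[0], P[1].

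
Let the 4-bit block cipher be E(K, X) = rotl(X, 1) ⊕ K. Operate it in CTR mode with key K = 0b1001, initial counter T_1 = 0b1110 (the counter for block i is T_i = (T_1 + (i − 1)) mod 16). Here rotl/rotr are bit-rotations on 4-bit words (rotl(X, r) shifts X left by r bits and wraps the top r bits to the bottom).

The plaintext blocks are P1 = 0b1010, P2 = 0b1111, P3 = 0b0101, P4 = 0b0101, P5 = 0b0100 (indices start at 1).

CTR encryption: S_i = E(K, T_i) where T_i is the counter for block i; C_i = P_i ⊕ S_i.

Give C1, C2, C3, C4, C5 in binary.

C1 = 0b1110, C2 = 0b1001, C3 = 0b1100, C4 = 0b1110, C5 = 0b1001

C1: T = 0b1110, S = E(K, T) = 0b0100; 0b1010 ⊕ 0b0100 = 0b1110.
C2: T = 0b1111, S = E(K, T) = 0b0110; 0b1111 ⊕ 0b0110 = 0b1001.
C3: T = 0b0000, S = E(K, T) = 0b1001; 0b0101 ⊕ 0b1001 = 0b1100.
C4: T = 0b0001, S = E(K, T) = 0b1011; 0b0101 ⊕ 0b1011 = 0b1110.
C5: T = 0b0010, S = E(K, T) = 0b1101; 0b0100 ⊕ 0b1101 = 0b1001.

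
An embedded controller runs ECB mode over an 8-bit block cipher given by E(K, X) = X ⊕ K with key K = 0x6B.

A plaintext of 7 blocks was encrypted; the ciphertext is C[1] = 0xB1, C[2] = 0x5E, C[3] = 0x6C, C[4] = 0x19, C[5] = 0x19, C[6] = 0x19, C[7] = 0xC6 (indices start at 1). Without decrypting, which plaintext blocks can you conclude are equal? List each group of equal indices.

ECB encrypts each block independently with the same key, so equal ciphertext blocks imply equal plaintext blocks.
C[4] = C[5] = C[6] = 0x19, so P[4] = P[5] = P[6].

P[4] = P[5] = P[6]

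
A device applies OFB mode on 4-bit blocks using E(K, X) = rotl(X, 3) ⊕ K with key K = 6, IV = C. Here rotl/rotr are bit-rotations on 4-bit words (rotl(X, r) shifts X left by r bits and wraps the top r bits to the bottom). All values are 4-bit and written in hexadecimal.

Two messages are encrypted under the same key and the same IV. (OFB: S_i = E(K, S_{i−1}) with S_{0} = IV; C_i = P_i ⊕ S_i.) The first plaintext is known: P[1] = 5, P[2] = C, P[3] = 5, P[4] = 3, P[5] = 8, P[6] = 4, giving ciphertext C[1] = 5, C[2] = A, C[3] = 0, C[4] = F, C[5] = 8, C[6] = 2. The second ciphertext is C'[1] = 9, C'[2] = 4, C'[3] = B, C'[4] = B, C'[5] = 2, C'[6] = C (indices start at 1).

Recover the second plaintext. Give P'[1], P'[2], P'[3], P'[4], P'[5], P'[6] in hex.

P'[1] = 9, P'[2] = 2, P'[3] = E, P'[4] = 7, P'[5] = 2, P'[6] = A

In OFB with a reused IV, both messages share the same keystream S_i, so C_i ⊕ C'_i = P_i ⊕ P'_i and thus P'_i = P_i ⊕ C_i ⊕ C'_i.
P'[1]: 5 ⊕ 5 ⊕ 9 = 9.
P'[2]: C ⊕ A ⊕ 4 = 2.
P'[3]: 5 ⊕ 0 ⊕ B = E.
P'[4]: 3 ⊕ F ⊕ B = 7.
P'[5]: 8 ⊕ 8 ⊕ 2 = 2.
P'[6]: 4 ⊕ 2 ⊕ C = A.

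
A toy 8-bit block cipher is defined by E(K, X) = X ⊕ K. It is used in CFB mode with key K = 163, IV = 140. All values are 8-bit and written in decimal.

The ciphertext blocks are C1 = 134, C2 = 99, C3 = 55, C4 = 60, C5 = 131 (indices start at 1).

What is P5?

P5 = 28

CFB decryption: P_i = C_i ⊕ E(K, C_{i−1}), with C_{0} = IV.
P5: E(K, 60) = 159; 131 ⊕ 159 = 28.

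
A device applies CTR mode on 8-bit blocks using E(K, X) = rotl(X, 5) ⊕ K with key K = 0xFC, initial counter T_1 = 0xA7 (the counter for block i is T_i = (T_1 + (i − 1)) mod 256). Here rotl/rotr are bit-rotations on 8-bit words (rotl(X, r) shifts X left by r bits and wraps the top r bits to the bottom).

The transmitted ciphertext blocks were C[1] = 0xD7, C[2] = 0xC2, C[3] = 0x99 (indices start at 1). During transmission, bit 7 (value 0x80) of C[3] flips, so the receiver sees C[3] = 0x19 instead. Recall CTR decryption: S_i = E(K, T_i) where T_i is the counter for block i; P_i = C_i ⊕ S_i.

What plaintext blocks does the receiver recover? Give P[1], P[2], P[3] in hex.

P[1] = 0xDF, P[2] = 0x2B, P[3] = 0xD0

Only C[3] changed, to 0x19. In CTR, a change in C_i flips the same bit in P_i only; the keystream is unaffected. Decrypting the received ciphertext:
P[1]: T = 0xA7, S = E(K, T) = 0x08; 0xD7 ⊕ 0x08 = 0xDF.
P[2]: T = 0xA8, S = E(K, T) = 0xE9; 0xC2 ⊕ 0xE9 = 0x2B.
P[3]: T = 0xA9, S = E(K, T) = 0xC9; 0x19 ⊕ 0xC9 = 0xD0.
Blocks that differ from the original plaintext: P[3].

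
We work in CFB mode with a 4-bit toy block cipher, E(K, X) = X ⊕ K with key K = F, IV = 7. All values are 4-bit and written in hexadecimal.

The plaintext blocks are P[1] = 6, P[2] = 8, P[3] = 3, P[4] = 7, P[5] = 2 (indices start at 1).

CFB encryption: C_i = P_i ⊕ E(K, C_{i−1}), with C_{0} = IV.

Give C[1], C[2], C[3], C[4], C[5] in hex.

C[1] = E, C[2] = 9, C[3] = 5, C[4] = D, C[5] = 0

C[1]: E(K, 7) = 8; 6 ⊕ 8 = E.
C[2]: E(K, E) = 1; 8 ⊕ 1 = 9.
C[3]: E(K, 9) = 6; 3 ⊕ 6 = 5.
C[4]: E(K, 5) = A; 7 ⊕ A = D.
C[5]: E(K, D) = 2; 2 ⊕ 2 = 0.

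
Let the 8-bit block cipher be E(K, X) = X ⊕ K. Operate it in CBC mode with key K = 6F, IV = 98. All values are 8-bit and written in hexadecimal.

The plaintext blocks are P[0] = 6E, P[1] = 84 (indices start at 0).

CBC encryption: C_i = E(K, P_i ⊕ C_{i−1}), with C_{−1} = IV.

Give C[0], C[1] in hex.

C[0]: P[0] ⊕ 98 = F6; E(K, F6) = 99.
C[1]: P[1] ⊕ 99 = 1D; E(K, 1D) = 72.

C[0] = 99, C[1] = 72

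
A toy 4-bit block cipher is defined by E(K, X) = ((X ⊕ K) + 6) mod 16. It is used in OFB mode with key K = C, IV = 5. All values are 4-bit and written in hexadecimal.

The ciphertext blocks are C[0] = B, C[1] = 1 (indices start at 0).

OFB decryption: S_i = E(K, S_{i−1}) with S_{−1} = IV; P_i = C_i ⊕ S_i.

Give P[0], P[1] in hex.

P[0] = 4, P[1] = 8

P[0]: S = E(K, 5) = F; B ⊕ F = 4.
P[1]: S = E(K, F) = 9; 1 ⊕ 9 = 8.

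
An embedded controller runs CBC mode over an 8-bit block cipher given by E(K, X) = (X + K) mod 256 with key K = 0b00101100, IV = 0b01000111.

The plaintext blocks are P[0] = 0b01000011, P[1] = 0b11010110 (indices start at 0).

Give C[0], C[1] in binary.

CBC encryption: C_i = E(K, P_i ⊕ C_{i−1}), with C_{−1} = IV.
C[0]: P[0] ⊕ 0b01000111 = 0b00000100; E(K, 0b00000100) = 0b00110000.
C[1]: P[1] ⊕ 0b00110000 = 0b11100110; E(K, 0b11100110) = 0b00010010.

C[0] = 0b00110000, C[1] = 0b00010010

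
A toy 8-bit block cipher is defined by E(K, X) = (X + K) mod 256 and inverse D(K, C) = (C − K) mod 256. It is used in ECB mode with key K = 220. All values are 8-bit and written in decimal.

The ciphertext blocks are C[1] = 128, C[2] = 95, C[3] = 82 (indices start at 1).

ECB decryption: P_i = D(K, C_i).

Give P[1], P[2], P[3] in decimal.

P[1]: D(K, 128) = 164.
P[2]: D(K, 95) = 131.
P[3]: D(K, 82) = 118.

P[1] = 164, P[2] = 131, P[3] = 118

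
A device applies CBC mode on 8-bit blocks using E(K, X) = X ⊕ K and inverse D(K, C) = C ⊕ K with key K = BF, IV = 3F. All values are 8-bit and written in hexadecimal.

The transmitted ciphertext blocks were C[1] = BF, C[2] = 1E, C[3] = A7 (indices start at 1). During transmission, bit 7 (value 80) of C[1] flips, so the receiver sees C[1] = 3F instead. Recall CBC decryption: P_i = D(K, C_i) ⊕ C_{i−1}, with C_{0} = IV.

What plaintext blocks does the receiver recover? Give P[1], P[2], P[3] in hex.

P[1] = BF, P[2] = 9E, P[3] = 06

Only C[1] changed, to 3F. In CBC, a change in C_i garbles P_i and flips the same bit in P_{i+1}. Decrypting the received ciphertext:
P[1]: D(K, 3F) = 80; 80 ⊕ 3F = BF.
P[2]: D(K, 1E) = A1; A1 ⊕ 3F = 9E.
P[3]: D(K, A7) = 18; 18 ⊕ 1E = 06.
Blocks that differ from the original plaintext: P[1], P[2].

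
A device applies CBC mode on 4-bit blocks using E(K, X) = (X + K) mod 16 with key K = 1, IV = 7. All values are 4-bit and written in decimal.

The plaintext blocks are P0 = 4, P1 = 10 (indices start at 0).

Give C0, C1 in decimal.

CBC encryption: C_i = E(K, P_i ⊕ C_{i−1}), with C_{−1} = IV.
C0: P0 ⊕ 7 = 3; E(K, 3) = 4.
C1: P1 ⊕ 4 = 14; E(K, 14) = 15.

C0 = 4, C1 = 15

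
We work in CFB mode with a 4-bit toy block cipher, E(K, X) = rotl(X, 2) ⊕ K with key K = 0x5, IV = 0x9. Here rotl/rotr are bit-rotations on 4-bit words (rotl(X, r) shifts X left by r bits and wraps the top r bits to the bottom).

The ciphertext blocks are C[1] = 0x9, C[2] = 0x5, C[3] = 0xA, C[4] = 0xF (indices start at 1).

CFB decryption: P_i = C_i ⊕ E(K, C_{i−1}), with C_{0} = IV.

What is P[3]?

P[3]: E(K, 0x5) = 0x0; 0xA ⊕ 0x0 = 0xA.

P[3] = 0xA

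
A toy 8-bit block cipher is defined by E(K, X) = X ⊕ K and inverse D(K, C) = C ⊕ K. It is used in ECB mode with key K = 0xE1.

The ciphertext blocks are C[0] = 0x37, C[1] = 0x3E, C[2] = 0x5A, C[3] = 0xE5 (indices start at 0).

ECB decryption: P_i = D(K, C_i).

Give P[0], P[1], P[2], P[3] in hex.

P[0]: D(K, 0x37) = 0xD6.
P[1]: D(K, 0x3E) = 0xDF.
P[2]: D(K, 0x5A) = 0xBB.
P[3]: D(K, 0xE5) = 0x04.

P[0] = 0xD6, P[1] = 0xDF, P[2] = 0xBB, P[3] = 0x04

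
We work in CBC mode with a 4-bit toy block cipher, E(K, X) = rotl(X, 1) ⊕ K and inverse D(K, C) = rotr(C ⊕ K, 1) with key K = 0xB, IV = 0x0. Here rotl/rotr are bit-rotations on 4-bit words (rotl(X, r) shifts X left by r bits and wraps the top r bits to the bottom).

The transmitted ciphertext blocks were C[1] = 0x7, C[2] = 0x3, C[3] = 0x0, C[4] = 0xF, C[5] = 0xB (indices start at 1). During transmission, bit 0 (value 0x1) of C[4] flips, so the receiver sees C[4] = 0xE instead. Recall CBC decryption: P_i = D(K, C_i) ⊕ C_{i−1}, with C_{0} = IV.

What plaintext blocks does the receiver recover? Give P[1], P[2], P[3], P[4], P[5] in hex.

P[1] = 0x6, P[2] = 0x3, P[3] = 0xE, P[4] = 0xA, P[5] = 0xE

Only C[4] changed, to 0xE. In CBC, a change in C_i garbles P_i and flips the same bit in P_{i+1}. Decrypting the received ciphertext:
P[1]: D(K, 0x7) = 0x6; 0x6 ⊕ 0x0 = 0x6.
P[2]: D(K, 0x3) = 0x4; 0x4 ⊕ 0x7 = 0x3.
P[3]: D(K, 0x0) = 0xD; 0xD ⊕ 0x3 = 0xE.
P[4]: D(K, 0xE) = 0xA; 0xA ⊕ 0x0 = 0xA.
P[5]: D(K, 0xB) = 0x0; 0x0 ⊕ 0xE = 0xE.
Blocks that differ from the original plaintext: P[4], P[5].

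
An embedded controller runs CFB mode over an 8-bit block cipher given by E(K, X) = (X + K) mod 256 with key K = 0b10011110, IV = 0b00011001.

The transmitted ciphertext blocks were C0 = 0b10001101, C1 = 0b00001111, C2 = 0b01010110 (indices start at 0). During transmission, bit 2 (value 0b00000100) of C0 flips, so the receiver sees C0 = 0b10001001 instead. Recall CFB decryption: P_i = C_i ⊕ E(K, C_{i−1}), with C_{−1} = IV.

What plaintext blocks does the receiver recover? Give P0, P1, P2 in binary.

Only C0 changed, to 0b10001001. In CFB, a change in C_i flips the same bit in P_i and garbles P_{i+1}. Decrypting the received ciphertext:
P0: E(K, 0b00011001) = 0b10110111; 0b10001001 ⊕ 0b10110111 = 0b00111110.
P1: E(K, 0b10001001) = 0b00100111; 0b00001111 ⊕ 0b00100111 = 0b00101000.
P2: E(K, 0b00001111) = 0b10101101; 0b01010110 ⊕ 0b10101101 = 0b11111011.
Blocks that differ from the original plaintext: P0, P1.

P0 = 0b00111110, P1 = 0b00101000, P2 = 0b11111011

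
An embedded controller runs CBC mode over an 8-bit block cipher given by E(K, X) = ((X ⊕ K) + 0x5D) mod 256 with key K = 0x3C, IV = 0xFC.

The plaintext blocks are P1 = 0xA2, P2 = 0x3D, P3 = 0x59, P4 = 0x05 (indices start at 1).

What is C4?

C4 = 0x3F

CBC encryption: C_i = E(K, P_i ⊕ C_{i−1}), with C_{0} = IV.
C1: P1 ⊕ 0xFC = 0x5E; E(K, 0x5E) = 0xBF.
C2: P2 ⊕ 0xBF = 0x82; E(K, 0x82) = 0x1B.
C3: P3 ⊕ 0x1B = 0x42; E(K, 0x42) = 0xDB.
C4: P4 ⊕ 0xDB = 0xDE; E(K, 0xDE) = 0x3F.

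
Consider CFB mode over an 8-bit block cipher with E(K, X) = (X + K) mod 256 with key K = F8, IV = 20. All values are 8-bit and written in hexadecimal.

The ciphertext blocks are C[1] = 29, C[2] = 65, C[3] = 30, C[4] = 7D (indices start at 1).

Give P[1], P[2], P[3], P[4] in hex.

CFB decryption: P_i = C_i ⊕ E(K, C_{i−1}), with C_{0} = IV.
P[1]: E(K, 20) = 18; 29 ⊕ 18 = 31.
P[2]: E(K, 29) = 21; 65 ⊕ 21 = 44.
P[3]: E(K, 65) = 5D; 30 ⊕ 5D = 6D.
P[4]: E(K, 30) = 28; 7D ⊕ 28 = 55.

P[1] = 31, P[2] = 44, P[3] = 6D, P[4] = 55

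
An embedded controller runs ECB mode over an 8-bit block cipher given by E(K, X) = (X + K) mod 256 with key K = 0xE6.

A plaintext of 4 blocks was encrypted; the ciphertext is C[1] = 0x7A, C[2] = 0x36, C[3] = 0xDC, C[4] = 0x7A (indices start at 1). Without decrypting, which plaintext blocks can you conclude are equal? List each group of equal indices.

P[1] = P[4]

ECB encrypts each block independently with the same key, so equal ciphertext blocks imply equal plaintext blocks.
C[1] = C[4] = 0x7A, so P[1] = P[4].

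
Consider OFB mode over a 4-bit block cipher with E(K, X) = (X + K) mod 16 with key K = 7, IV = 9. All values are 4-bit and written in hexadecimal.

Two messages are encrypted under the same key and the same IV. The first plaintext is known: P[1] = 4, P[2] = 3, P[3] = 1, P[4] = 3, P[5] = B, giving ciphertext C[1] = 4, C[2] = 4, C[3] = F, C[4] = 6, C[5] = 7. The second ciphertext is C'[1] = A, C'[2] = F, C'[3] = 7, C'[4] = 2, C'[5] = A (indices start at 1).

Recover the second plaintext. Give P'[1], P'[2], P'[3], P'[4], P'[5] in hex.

In OFB with a reused IV, both messages share the same keystream S_i, so C_i ⊕ C'_i = P_i ⊕ P'_i and thus P'_i = P_i ⊕ C_i ⊕ C'_i.
P'[1]: 4 ⊕ 4 ⊕ A = A.
P'[2]: 3 ⊕ 4 ⊕ F = 8.
P'[3]: 1 ⊕ F ⊕ 7 = 9.
P'[4]: 3 ⊕ 6 ⊕ 2 = 7.
P'[5]: B ⊕ 7 ⊕ A = 6.

P'[1] = A, P'[2] = 8, P'[3] = 9, P'[4] = 7, P'[5] = 6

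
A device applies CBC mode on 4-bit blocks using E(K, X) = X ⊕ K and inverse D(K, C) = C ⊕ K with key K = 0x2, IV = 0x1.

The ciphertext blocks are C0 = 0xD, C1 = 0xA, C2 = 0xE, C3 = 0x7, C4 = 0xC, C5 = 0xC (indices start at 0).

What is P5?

CBC decryption: P_i = D(K, C_i) ⊕ C_{i−1}, with C_{−1} = IV.
P5: D(K, 0xC) = 0xE; 0xE ⊕ 0xC = 0x2.

P5 = 0x2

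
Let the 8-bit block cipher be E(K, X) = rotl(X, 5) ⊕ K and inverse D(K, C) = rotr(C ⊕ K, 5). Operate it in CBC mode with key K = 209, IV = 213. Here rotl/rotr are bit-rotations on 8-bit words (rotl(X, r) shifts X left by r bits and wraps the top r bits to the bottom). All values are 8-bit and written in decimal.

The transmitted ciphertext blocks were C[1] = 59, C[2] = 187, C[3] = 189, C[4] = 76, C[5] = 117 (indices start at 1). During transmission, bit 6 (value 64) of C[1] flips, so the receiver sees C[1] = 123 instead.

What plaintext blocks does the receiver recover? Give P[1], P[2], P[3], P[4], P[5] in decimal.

P[1] = 128, P[2] = 40, P[3] = 216, P[4] = 81, P[5] = 105

CBC decryption: P_i = D(K, C_i) ⊕ C_{i−1}, with C_{0} = IV.
Only C[1] changed, to 123. In CBC, a change in C_i garbles P_i and flips the same bit in P_{i+1}. Decrypting the received ciphertext:
P[1]: D(K, 123) = 85; 85 ⊕ 213 = 128.
P[2]: D(K, 187) = 83; 83 ⊕ 123 = 40.
P[3]: D(K, 189) = 99; 99 ⊕ 187 = 216.
P[4]: D(K, 76) = 236; 236 ⊕ 189 = 81.
P[5]: D(K, 117) = 37; 37 ⊕ 76 = 105.
Blocks that differ from the original plaintext: P[1], P[2].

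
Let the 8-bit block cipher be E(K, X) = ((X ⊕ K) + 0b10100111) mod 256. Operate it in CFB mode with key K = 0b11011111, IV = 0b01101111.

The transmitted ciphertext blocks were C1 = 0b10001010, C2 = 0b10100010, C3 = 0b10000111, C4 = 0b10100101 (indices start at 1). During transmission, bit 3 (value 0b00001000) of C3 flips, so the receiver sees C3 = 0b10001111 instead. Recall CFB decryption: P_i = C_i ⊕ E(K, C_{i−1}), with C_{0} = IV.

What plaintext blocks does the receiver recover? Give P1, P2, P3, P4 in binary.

Only C3 changed, to 0b10001111. In CFB, a change in C_i flips the same bit in P_i and garbles P_{i+1}. Decrypting the received ciphertext:
P1: E(K, 0b01101111) = 0b01010111; 0b10001010 ⊕ 0b01010111 = 0b11011101.
P2: E(K, 0b10001010) = 0b11111100; 0b10100010 ⊕ 0b11111100 = 0b01011110.
P3: E(K, 0b10100010) = 0b00100100; 0b10001111 ⊕ 0b00100100 = 0b10101011.
P4: E(K, 0b10001111) = 0b11110111; 0b10100101 ⊕ 0b11110111 = 0b01010010.
Blocks that differ from the original plaintext: P3, P4.

P1 = 0b11011101, P2 = 0b01011110, P3 = 0b10101011, P4 = 0b01010010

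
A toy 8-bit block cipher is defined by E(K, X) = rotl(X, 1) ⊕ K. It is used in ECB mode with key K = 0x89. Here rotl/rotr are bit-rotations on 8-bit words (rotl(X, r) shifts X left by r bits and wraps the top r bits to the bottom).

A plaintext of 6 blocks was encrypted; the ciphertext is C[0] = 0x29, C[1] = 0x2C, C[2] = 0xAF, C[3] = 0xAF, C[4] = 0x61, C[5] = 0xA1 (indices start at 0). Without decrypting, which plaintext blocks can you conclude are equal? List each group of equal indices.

P[2] = P[3]

ECB encrypts each block independently with the same key, so equal ciphertext blocks imply equal plaintext blocks.
C[2] = C[3] = 0xAF, so P[2] = P[3].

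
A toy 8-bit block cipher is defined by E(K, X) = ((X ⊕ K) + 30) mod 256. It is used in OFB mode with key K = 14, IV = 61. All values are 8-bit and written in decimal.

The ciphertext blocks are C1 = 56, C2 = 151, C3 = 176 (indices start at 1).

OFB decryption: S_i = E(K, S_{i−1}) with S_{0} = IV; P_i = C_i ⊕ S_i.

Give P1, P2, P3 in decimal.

P1: S = E(K, 61) = 81; 56 ⊕ 81 = 105.
P2: S = E(K, 81) = 125; 151 ⊕ 125 = 234.
P3: S = E(K, 125) = 145; 176 ⊕ 145 = 33.

P1 = 105, P2 = 234, P3 = 33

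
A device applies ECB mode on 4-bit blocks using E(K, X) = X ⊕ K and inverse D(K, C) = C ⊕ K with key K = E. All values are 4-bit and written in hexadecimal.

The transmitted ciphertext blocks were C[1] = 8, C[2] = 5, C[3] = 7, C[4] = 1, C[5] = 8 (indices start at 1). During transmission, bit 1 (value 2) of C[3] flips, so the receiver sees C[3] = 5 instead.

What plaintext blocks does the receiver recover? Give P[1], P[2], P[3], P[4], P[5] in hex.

P[1] = 6, P[2] = B, P[3] = B, P[4] = F, P[5] = 6

ECB decryption: P_i = D(K, C_i).
Only C[3] changed, to 5. In ECB, a change in C_i affects only P_i. Decrypting the received ciphertext:
P[1]: D(K, 8) = 6.
P[2]: D(K, 5) = B.
P[3]: D(K, 5) = B.
P[4]: D(K, 1) = F.
P[5]: D(K, 8) = 6.
Blocks that differ from the original plaintext: P[3].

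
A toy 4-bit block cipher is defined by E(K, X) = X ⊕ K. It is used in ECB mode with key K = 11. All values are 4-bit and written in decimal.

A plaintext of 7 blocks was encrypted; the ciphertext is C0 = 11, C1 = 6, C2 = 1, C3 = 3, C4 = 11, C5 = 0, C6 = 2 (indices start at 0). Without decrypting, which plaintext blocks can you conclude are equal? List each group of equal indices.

ECB encrypts each block independently with the same key, so equal ciphertext blocks imply equal plaintext blocks.
C0 = C4 = 11, so P0 = P4.

P0 = P4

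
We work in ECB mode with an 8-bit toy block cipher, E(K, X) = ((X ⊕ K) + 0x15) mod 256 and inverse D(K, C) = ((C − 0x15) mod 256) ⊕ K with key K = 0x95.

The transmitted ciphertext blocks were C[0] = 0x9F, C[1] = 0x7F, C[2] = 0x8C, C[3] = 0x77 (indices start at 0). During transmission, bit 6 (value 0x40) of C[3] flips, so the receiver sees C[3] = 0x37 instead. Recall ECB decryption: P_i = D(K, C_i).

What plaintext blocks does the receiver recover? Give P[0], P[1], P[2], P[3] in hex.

P[0] = 0x1F, P[1] = 0xFF, P[2] = 0xE2, P[3] = 0xB7

Only C[3] changed, to 0x37. In ECB, a change in C_i affects only P_i. Decrypting the received ciphertext:
P[0]: D(K, 0x9F) = 0x1F.
P[1]: D(K, 0x7F) = 0xFF.
P[2]: D(K, 0x8C) = 0xE2.
P[3]: D(K, 0x37) = 0xB7.
Blocks that differ from the original plaintext: P[3].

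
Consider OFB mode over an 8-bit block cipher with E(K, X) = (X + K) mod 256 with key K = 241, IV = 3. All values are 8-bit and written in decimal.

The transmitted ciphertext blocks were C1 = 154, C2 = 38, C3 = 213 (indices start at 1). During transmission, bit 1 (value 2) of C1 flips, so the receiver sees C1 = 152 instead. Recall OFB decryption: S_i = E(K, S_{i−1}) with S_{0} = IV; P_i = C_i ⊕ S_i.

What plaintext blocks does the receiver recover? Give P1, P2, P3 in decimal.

P1 = 108, P2 = 195, P3 = 3

Only C1 changed, to 152. In OFB, a change in C_i flips the same bit in P_i only; the keystream is unaffected. Decrypting the received ciphertext:
P1: S = E(K, 3) = 244; 152 ⊕ 244 = 108.
P2: S = E(K, 244) = 229; 38 ⊕ 229 = 195.
P3: S = E(K, 229) = 214; 213 ⊕ 214 = 3.
Blocks that differ from the original plaintext: P1.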